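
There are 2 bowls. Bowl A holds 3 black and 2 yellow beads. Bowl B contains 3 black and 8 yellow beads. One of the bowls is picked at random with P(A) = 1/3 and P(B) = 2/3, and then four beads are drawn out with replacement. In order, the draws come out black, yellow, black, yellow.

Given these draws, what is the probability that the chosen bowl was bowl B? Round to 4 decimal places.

Under each hypothesis, the probability of the observed sequence is: P(data | bowl A) = (3/5)(2/5)(3/5)(2/5) = 0.0576; P(data | bowl B) = (3/11)(8/11)(3/11)(8/11) = 0.039342.
Multiplying each by its prior: 1/3 · 0.0576 = 0.0192, 2/3 · 0.039342 = 0.026228; summing to 0.045428.
Hence P(bowl B | data) = (0.026228) / (0.045428) = 0.57735.

0.5774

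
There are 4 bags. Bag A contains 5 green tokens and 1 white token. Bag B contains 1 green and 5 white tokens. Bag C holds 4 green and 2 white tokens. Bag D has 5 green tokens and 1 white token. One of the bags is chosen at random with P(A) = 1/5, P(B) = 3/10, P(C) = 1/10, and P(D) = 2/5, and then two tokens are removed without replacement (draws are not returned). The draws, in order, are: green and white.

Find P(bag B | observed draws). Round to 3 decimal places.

0.283

Compute the likelihood of the observed sequence for each case: P(data | bag A) = (5/6)(1/5) = 1/6; P(data | bag B) = (1/6)(5/5) = 1/6; P(data | bag C) = (4/6)(2/5) = 4/15; P(data | bag D) = (5/6)(1/5) = 1/6.
Weighting by the prior gives 1/5 · 1/6 = 1/30, 3/10 · 1/6 = 1/20, 1/10 · 4/15 = 2/75, 2/5 · 1/6 = 1/15; these sum to 53/300.
Hence P(bag B | data) = (1/20) / (53/300) = 15/53.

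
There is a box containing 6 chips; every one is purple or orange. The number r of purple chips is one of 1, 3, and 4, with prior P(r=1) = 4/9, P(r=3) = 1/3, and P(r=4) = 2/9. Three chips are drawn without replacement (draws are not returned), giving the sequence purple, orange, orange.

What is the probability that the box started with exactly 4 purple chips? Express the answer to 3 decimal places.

Compute the likelihood of the observed sequence for each case: P(data | r = 1) = (1/6)(5/5)(4/4) = 1/6; P(data | r = 3) = (3/6)(3/5)(2/4) = 3/20; P(data | r = 4) = (4/6)(2/5)(1/4) = 1/15.
The prior-weighted likelihoods are 4/9 · 1/6 = 2/27, 1/3 · 3/20 = 1/20, 2/9 · 1/15 = 2/135; with total 5/36.
By Bayes' rule, P(r = 4 | data) = (2/135) / (5/36) = 8/75.

0.107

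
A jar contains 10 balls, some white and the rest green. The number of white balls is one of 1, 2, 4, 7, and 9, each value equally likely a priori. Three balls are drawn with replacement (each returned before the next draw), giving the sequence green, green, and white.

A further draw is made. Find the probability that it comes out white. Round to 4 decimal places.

Under each hypothesis, the probability of the observed sequence is: P(data | r = 1) = (9/10)(9/10)(1/10) = 0.081; P(data | r = 2) = (8/10)(8/10)(2/10) = 0.128; P(data | r = 4) = (6/10)(6/10)(4/10) = 0.144; P(data | r = 7) = (3/10)(3/10)(7/10) = 0.063; P(data | r = 9) = (1/10)(1/10)(9/10) = 0.009.
Weighting by the prior gives 1/5 · 0.081 = 0.0162, 1/5 · 0.128 = 0.0256, 1/5 · 0.144 = 0.0288, 1/5 · 0.063 = 0.0126, 1/5 · 0.009 = 0.0018; these sum to 0.085.
Normalising, the posterior is P(r = 1 | data) = 0.19059, P(r = 2 | data) = 0.30118, P(r = 4 | data) = 0.33882, P(r = 7 | data) = 0.14824, P(r = 9 | data) = 0.021176.
So P(white next | data) = Σ P(white next | H) P(H | data) = (1/10)(0.19059) + (1/5)(0.30118) + (2/5)(0.33882) + (7/10)(0.14824) + (9/10)(0.021176) = 0.33765.

0.3376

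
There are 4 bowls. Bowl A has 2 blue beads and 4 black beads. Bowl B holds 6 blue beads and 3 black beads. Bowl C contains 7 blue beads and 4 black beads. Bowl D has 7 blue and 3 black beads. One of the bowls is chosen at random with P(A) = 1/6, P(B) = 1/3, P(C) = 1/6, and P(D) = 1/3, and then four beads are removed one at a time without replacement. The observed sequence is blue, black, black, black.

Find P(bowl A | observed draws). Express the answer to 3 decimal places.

The likelihood of the observed sequence under each hypothesis: P(data | bowl A) = (2/6)(4/5)(3/4)(2/3) = 0.13333; P(data | bowl B) = (6/9)(3/8)(2/7)(1/6) = 0.011905; P(data | bowl C) = (7/11)(4/10)(3/9)(2/8) = 0.021212; P(data | bowl D) = (7/10)(3/9)(2/8)(1/7) = 0.0083333.
Weighting by the prior gives 1/6 · 0.13333 = 0.022222, 1/3 · 0.011905 = 0.0039683, 1/6 · 0.021212 = 0.0035354, 1/3 · 0.0083333 = 0.0027778; with total 0.032504.
So P(bowl A | data) = (0.022222) / (0.032504) = 0.68368.

0.684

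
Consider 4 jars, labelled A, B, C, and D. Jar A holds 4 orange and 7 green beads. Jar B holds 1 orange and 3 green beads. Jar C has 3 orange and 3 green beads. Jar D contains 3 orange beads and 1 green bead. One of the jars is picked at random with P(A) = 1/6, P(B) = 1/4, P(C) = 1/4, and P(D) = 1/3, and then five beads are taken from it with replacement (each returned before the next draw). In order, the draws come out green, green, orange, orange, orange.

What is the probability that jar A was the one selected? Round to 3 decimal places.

0.147

The likelihood of the observed sequence under each hypothesis: P(data | jar A) = (7/11)(7/11)(4/11)(4/11)(4/11) = 0.019472; P(data | jar B) = (3/4)(3/4)(1/4)(1/4)(1/4) = 0.0087891; P(data | jar C) = (3/6)(3/6)(3/6)(3/6)(3/6) = 0.03125; P(data | jar D) = (1/4)(1/4)(3/4)(3/4)(3/4) = 0.026367.
The prior-weighted likelihoods are 1/6 · 0.019472 = 0.0032453, 1/4 · 0.0087891 = 0.0021973, 1/4 · 0.03125 = 0.0078125, 1/3 · 0.026367 = 0.0087891; these sum to 0.022044.
Therefore the posterior P(jar A | data) = (0.0032453) / (0.022044) = 0.14722.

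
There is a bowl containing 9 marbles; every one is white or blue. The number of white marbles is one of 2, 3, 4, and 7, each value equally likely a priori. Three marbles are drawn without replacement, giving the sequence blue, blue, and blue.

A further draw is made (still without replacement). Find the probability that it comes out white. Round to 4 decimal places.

0.4359

Compute the likelihood of the observed sequence for each case: P(data | r = 2) = (7/9)(6/8)(5/7) = 5/12; P(data | r = 3) = (6/9)(5/8)(4/7) = 5/21; P(data | r = 4) = (5/9)(4/8)(3/7) = 5/42; P(data | r = 7) = (2/9)(1/8)(0/7) = 0.
Weighting by the prior gives 1/4 · 5/12 = 5/48, 1/4 · 5/21 = 5/84, 1/4 · 5/42 = 5/168, 1/4 · 0 = 0; summing to 65/336.
Normalising, the posterior is P(r = 2 | data) = 7/13, P(r = 3 | data) = 4/13, P(r = 4 | data) = 2/13, P(r = 7 | data) = 0.
The predictive probability is P(white next | data) = (1/3)(7/13) + (1/2)(4/13) + (2/3)(2/13) = 17/39.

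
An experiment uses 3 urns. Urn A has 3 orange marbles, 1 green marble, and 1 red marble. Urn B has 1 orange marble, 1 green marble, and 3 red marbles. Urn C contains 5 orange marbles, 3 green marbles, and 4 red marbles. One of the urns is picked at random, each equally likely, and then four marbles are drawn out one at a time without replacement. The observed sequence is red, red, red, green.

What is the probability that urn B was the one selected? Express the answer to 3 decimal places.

0.892

Compute the likelihood of the observed sequence for each case: P(data | urn A) = (1/5)(0/4) = 0; P(data | urn B) = (3/5)(2/4)(1/3)(1/2) = 0.05; P(data | urn C) = (4/12)(3/11)(2/10)(3/9) = 0.0060606.
Weighting by the prior gives 1/3 · 0 = 0, 1/3 · 0.05 = 0.016667, 1/3 · 0.0060606 = 0.0020202; with total 0.018687.
Therefore the posterior P(urn B | data) = (0.016667) / (0.018687) = 0.89189.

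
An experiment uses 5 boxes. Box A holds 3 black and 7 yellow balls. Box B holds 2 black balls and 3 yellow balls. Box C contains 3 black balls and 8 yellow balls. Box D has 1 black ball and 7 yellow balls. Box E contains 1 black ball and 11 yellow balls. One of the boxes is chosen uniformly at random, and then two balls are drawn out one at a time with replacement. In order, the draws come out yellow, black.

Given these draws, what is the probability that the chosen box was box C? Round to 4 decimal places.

0.2378

Under each hypothesis, the probability of the observed sequence is: P(data | box A) = (7/10)(3/10) = 0.21; P(data | box B) = (3/5)(2/5) = 0.24; P(data | box C) = (8/11)(3/11) = 0.19835; P(data | box D) = (7/8)(1/8) = 0.10938; P(data | box E) = (11/12)(1/12) = 0.076389.
Multiplying each by its prior: 1/5 · 0.21 = 0.042, 1/5 · 0.24 = 0.048, 1/5 · 0.19835 = 0.039669, 1/5 · 0.10938 = 0.021875, 1/5 · 0.076389 = 0.015278; summing to 0.16682.
By Bayes' rule, P(box C | data) = (0.039669) / (0.16682) = 0.23779.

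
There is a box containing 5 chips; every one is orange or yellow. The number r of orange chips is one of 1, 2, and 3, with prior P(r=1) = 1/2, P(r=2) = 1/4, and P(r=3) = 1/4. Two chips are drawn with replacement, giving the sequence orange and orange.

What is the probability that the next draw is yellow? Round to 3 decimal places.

0.507

The likelihood of the observed sequence under each hypothesis: P(data | r = 1) = (1/5)(1/5) = 1/25; P(data | r = 2) = (2/5)(2/5) = 4/25; P(data | r = 3) = (3/5)(3/5) = 9/25.
Multiplying each by its prior: 1/2 · 1/25 = 1/50, 1/4 · 4/25 = 1/25, 1/4 · 9/25 = 9/100; summing to 3/20.
Normalising, the posterior is P(r = 1 | data) = 2/15, P(r = 2 | data) = 4/15, P(r = 3 | data) = 3/5.
Averaging over the posterior, P(yellow next | data) = (4/5)(2/15) + (3/5)(4/15) + (2/5)(3/5) = 38/75.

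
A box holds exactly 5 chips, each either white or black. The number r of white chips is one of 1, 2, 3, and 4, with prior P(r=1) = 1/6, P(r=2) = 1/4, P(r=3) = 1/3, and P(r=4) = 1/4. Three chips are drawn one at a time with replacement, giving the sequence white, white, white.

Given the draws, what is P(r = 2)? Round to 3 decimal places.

0.074

Compute the likelihood of the observed sequence for each case: P(data | r = 1) = (1/5)(1/5)(1/5) = 1/125; P(data | r = 2) = (2/5)(2/5)(2/5) = 8/125; P(data | r = 3) = (3/5)(3/5)(3/5) = 27/125; P(data | r = 4) = (4/5)(4/5)(4/5) = 64/125.
The prior-weighted likelihoods are 1/6 · 1/125 = 1/750, 1/4 · 8/125 = 2/125, 1/3 · 27/125 = 9/125, 1/4 · 64/125 = 16/125; summing to 163/750.
So P(r = 2 | data) = (2/125) / (163/750) = 12/163.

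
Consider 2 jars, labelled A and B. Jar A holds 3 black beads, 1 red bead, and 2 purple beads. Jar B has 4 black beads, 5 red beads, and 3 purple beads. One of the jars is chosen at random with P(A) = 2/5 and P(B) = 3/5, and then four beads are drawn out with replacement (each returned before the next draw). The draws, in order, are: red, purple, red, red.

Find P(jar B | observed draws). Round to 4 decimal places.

Under each hypothesis, the probability of the observed sequence is: P(data | jar A) = (1/6)(2/6)(1/6)(1/6) = 0.0015432; P(data | jar B) = (5/12)(3/12)(5/12)(5/12) = 0.018084.
Multiplying each by its prior: 2/5 · 0.0015432 = 0.00061728, 3/5 · 0.018084 = 0.010851; with total 0.011468.
Hence P(jar B | data) = (0.010851) / (0.011468) = 0.94617.

0.9462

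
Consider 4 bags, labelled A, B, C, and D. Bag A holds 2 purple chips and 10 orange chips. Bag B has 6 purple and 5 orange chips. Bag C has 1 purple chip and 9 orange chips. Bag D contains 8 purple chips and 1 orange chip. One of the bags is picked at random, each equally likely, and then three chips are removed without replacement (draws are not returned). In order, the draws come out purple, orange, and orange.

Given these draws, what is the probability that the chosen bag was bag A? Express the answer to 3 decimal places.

0.381

Compute the likelihood of the observed sequence for each case: P(data | bag A) = (2/12)(10/11)(9/10) = 3/22; P(data | bag B) = (6/11)(5/10)(4/9) = 4/33; P(data | bag C) = (1/10)(9/9)(8/8) = 1/10; P(data | bag D) = (8/9)(1/8)(0/7) = 0.
Multiplying each by its prior: 1/4 · 3/22 = 3/88, 1/4 · 4/33 = 1/33, 1/4 · 1/10 = 1/40, 1/4 · 0 = 0; with total 59/660.
By Bayes' rule, P(bag A | data) = (3/88) / (59/660) = 45/118.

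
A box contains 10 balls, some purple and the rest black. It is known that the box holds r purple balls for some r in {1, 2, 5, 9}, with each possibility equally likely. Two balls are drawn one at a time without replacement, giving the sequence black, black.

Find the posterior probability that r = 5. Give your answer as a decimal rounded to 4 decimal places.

Under each hypothesis, the probability of the observed sequence is: P(data | r = 1) = (9/10)(8/9) = 4/5; P(data | r = 2) = (8/10)(7/9) = 28/45; P(data | r = 5) = (5/10)(4/9) = 2/9; P(data | r = 9) = (1/10)(0/9) = 0.
Multiplying each by its prior: 1/4 · 4/5 = 1/5, 1/4 · 28/45 = 7/45, 1/4 · 2/9 = 1/18, 1/4 · 0 = 0; these sum to 37/90.
Therefore the posterior P(r = 5 | data) = (1/18) / (37/90) = 5/37.

0.1351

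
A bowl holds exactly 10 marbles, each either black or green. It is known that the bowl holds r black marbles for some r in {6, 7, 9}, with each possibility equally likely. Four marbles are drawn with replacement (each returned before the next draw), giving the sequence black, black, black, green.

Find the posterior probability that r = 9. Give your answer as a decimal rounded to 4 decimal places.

0.2780

Under each hypothesis, the probability of the observed sequence is: P(data | r = 6) = (6/10)(6/10)(6/10)(4/10) = 0.0864; P(data | r = 7) = (7/10)(7/10)(7/10)(3/10) = 0.1029; P(data | r = 9) = (9/10)(9/10)(9/10)(1/10) = 0.0729.
Multiplying each by its prior: 1/3 · 0.0864 = 0.0288, 1/3 · 0.1029 = 0.0343, 1/3 · 0.0729 = 0.0243; these sum to 0.0874.
Hence P(r = 9 | data) = (0.0243) / (0.0874) = 0.27803.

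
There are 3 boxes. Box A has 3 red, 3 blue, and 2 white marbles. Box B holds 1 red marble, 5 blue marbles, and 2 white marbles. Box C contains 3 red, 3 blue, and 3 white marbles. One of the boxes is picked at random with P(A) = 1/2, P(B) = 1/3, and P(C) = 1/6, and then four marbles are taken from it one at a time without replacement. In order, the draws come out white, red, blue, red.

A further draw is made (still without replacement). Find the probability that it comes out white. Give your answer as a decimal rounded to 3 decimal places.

The likelihood of the observed sequence under each hypothesis: P(data | box A) = (2/8)(3/7)(3/6)(2/5) = 0.021429; P(data | box B) = (2/8)(1/7)(5/6)(0/5) = 0; P(data | box C) = (3/9)(3/8)(3/7)(2/6) = 0.017857.
The prior-weighted likelihoods are 1/2 · 0.021429 = 0.010714, 1/3 · 0 = 0, 1/6 · 0.017857 = 0.0029762; with total 0.01369.
Dividing through by the total gives posterior P(box A | data) = 0.78261, P(box B | data) = 0, P(box C | data) = 0.21739.
So P(white next | data) = Σ P(white next | H) P(H | data) = (1/4)(0.78261) + (2/5)(0.21739) = 0.28261.

0.283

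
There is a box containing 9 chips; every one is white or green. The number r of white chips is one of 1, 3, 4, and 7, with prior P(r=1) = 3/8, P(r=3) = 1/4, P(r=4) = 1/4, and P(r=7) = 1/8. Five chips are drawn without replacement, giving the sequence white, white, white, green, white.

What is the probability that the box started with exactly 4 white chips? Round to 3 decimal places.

0.125

For each hypothesis, P(data | H) works out to: P(data | r = 1) = (1/9)(0/8) = 0; P(data | r = 3) = (3/9)(2/8)(1/7)(6/6)(0/5) = 0; P(data | r = 4) = (4/9)(3/8)(2/7)(5/6)(1/5) = 1/126; P(data | r = 7) = (7/9)(6/8)(5/7)(2/6)(4/5) = 1/9.
Weighting by the prior gives 3/8 · 0 = 0, 1/4 · 0 = 0, 1/4 · 1/126 = 1/504, 1/8 · 1/9 = 1/72; with total 1/63.
So P(r = 4 | data) = (1/504) / (1/63) = 1/8.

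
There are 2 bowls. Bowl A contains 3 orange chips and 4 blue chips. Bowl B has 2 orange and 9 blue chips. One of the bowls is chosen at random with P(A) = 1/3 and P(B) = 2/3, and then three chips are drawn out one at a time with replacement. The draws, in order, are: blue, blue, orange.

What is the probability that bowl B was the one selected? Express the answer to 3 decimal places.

Compute the likelihood of the observed sequence for each case: P(data | bowl A) = (4/7)(4/7)(3/7) = 0.13994; P(data | bowl B) = (9/11)(9/11)(2/11) = 0.12171.
The prior-weighted likelihoods are 1/3 · 0.13994 = 0.046647, 2/3 · 0.12171 = 0.081142; with total 0.12779.
Hence P(bowl B | data) = (0.081142) / (0.12779) = 0.63497.

0.635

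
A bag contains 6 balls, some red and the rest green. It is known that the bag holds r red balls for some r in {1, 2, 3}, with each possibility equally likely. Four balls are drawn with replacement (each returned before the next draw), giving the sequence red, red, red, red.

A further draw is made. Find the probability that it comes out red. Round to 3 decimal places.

For each hypothesis, P(data | H) works out to: P(data | r = 1) = (1/6)(1/6)(1/6)(1/6) = 0.0007716; P(data | r = 2) = (2/6)(2/6)(2/6)(2/6) = 0.012346; P(data | r = 3) = (3/6)(3/6)(3/6)(3/6) = 0.0625.
Multiplying each by its prior: 1/3 · 0.0007716 = 0.0002572, 1/3 · 0.012346 = 0.0041152, 1/3 · 0.0625 = 0.020833; these sum to 0.025206.
Dividing through by the total gives posterior P(r = 1 | data) = 0.010204, P(r = 2 | data) = 0.16327, P(r = 3 | data) = 0.82653.
The predictive probability is P(red next | data) = (1/6)(0.010204) + (1/3)(0.16327) + (1/2)(0.82653) = 0.46939.

0.469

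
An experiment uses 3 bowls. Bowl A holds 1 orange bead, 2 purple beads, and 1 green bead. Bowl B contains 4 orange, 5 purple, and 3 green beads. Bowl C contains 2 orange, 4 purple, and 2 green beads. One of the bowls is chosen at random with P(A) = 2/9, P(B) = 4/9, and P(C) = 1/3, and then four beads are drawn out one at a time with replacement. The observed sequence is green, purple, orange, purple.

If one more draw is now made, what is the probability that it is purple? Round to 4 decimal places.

Under each hypothesis, the probability of the observed sequence is: P(data | bowl A) = (1/4)(2/4)(1/4)(2/4) = 0.015625; P(data | bowl B) = (3/12)(5/12)(4/12)(5/12) = 0.014468; P(data | bowl C) = (2/8)(4/8)(2/8)(4/8) = 0.015625.
Weighting by the prior gives 2/9 · 0.015625 = 0.0034722, 4/9 · 0.014468 = 0.00643, 1/3 · 0.015625 = 0.0052083; summing to 0.015111.
Normalising, the posterior is P(bowl A | data) = 0.22979, P(bowl B | data) = 0.42553, P(bowl C | data) = 0.34468.
So P(purple next | data) = Σ P(purple next | H) P(H | data) = (1/2)(0.22979) + (5/12)(0.42553) + (1/2)(0.34468) = 0.46454.

0.4645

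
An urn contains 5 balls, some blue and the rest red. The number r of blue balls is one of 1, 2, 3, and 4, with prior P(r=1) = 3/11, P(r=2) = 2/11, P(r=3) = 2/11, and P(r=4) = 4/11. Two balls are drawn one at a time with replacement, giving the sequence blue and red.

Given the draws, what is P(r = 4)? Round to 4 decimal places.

0.3077

Compute the likelihood of the observed sequence for each case: P(data | r = 1) = (1/5)(4/5) = 4/25; P(data | r = 2) = (2/5)(3/5) = 6/25; P(data | r = 3) = (3/5)(2/5) = 6/25; P(data | r = 4) = (4/5)(1/5) = 4/25.
The prior-weighted likelihoods are 3/11 · 4/25 = 12/275, 2/11 · 6/25 = 12/275, 2/11 · 6/25 = 12/275, 4/11 · 4/25 = 16/275; these sum to 52/275.
So P(r = 4 | data) = (16/275) / (52/275) = 4/13.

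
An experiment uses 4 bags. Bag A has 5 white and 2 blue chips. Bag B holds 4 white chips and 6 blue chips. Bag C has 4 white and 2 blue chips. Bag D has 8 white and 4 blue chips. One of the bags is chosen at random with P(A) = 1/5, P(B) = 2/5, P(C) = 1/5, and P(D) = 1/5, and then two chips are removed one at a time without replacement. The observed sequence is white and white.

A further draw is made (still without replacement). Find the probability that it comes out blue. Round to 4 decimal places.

0.4851

Compute the likelihood of the observed sequence for each case: P(data | bag A) = (5/7)(4/6) = 0.47619; P(data | bag B) = (4/10)(3/9) = 0.13333; P(data | bag C) = (4/6)(3/5) = 0.4; P(data | bag D) = (8/12)(7/11) = 0.42424.
Multiplying each by its prior: 1/5 · 0.47619 = 0.095238, 2/5 · 0.13333 = 0.053333, 1/5 · 0.4 = 0.08, 1/5 · 0.42424 = 0.084848; these sum to 0.31342.
Normalising, the posterior is P(bag A | data) = 0.30387, P(bag B | data) = 0.17017, P(bag C | data) = 0.25525, P(bag D | data) = 0.27072.
Averaging over the posterior, P(blue next | data) = (2/5)(0.30387) + (3/4)(0.17017) + (1/2)(0.25525) + (2/5)(0.27072) = 0.48508.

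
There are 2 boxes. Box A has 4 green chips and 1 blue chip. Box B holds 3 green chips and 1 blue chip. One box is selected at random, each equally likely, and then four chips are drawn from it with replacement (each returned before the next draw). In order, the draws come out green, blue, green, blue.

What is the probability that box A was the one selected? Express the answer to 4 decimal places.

0.4214

Under each hypothesis, the probability of the observed sequence is: P(data | box A) = (4/5)(1/5)(4/5)(1/5) = 0.0256; P(data | box B) = (3/4)(1/4)(3/4)(1/4) = 0.035156.
The prior-weighted likelihoods are 1/2 · 0.0256 = 0.0128, 1/2 · 0.035156 = 0.017578; summing to 0.030378.
Therefore the posterior P(box A | data) = (0.0128) / (0.030378) = 0.42136.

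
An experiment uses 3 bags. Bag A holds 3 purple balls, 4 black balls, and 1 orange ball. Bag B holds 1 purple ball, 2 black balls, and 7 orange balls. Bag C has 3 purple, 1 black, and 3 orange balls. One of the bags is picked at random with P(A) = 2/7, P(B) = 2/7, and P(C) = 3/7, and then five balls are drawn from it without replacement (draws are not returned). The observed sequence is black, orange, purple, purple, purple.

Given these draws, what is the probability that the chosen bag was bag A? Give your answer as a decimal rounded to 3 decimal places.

The likelihood of the observed sequence under each hypothesis: P(data | bag A) = (4/8)(1/7)(3/6)(2/5)(1/4) = 1/280; P(data | bag B) = (2/10)(7/9)(1/8)(0/7) = 0; P(data | bag C) = (1/7)(3/6)(3/5)(2/4)(1/3) = 1/140.
The prior-weighted likelihoods are 2/7 · 1/280 = 1/980, 2/7 · 0 = 0, 3/7 · 1/140 = 3/980; these sum to 1/245.
Hence P(bag A | data) = (1/980) / (1/245) = 1/4.

0.250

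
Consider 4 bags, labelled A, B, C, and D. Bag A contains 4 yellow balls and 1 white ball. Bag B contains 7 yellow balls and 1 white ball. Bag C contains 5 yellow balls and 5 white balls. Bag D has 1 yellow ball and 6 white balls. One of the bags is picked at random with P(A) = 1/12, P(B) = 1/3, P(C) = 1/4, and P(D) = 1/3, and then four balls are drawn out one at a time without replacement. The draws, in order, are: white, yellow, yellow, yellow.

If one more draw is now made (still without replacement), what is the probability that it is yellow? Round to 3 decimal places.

The likelihood of the observed sequence under each hypothesis: P(data | bag A) = (1/5)(4/4)(3/3)(2/2) = 1/5; P(data | bag B) = (1/8)(7/7)(6/6)(5/5) = 1/8; P(data | bag C) = (5/10)(5/9)(4/8)(3/7) = 5/84; P(data | bag D) = (6/7)(1/6)(0/5) = 0.
Weighting by the prior gives 1/12 · 1/5 = 1/60, 1/3 · 1/8 = 1/24, 1/4 · 5/84 = 5/336, 1/3 · 0 = 0; with total 41/560.
Normalising, the posterior is P(bag A | data) = 28/123, P(bag B | data) = 70/123, P(bag C | data) = 25/123, P(bag D | data) = 0.
So P(yellow next | data) = Σ P(yellow next | H) P(H | data) = (1)(28/123) + (1)(70/123) + (1/3)(25/123) = 319/369.

0.864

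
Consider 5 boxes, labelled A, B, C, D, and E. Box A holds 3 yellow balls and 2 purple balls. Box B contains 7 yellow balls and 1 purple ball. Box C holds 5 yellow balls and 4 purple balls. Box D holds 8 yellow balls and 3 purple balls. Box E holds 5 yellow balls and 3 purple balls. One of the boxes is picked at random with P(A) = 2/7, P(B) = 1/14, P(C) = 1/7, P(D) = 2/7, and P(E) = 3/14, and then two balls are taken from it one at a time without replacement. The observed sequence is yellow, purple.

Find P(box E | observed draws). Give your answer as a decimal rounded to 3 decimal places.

0.226

Under each hypothesis, the probability of the observed sequence is: P(data | box A) = (3/5)(2/4) = 0.3; P(data | box B) = (7/8)(1/7) = 0.125; P(data | box C) = (5/9)(4/8) = 0.27778; P(data | box D) = (8/11)(3/10) = 0.21818; P(data | box E) = (5/8)(3/7) = 0.26786.
The prior-weighted likelihoods are 2/7 · 0.3 = 0.085714, 1/14 · 0.125 = 0.0089286, 1/7 · 0.27778 = 0.039683, 2/7 · 0.21818 = 0.062338, 3/14 · 0.26786 = 0.057398; these sum to 0.25406.
By Bayes' rule, P(box E | data) = (0.057398) / (0.25406) = 0.22592.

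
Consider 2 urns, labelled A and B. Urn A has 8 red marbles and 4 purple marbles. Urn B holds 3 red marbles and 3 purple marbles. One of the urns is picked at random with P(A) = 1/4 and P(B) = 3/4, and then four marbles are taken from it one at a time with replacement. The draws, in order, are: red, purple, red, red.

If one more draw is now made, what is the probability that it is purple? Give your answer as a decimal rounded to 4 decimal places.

The likelihood of the observed sequence under each hypothesis: P(data | urn A) = (8/12)(4/12)(8/12)(8/12) = 0.098765; P(data | urn B) = (3/6)(3/6)(3/6)(3/6) = 0.0625.
The prior-weighted likelihoods are 1/4 · 0.098765 = 0.024691, 3/4 · 0.0625 = 0.046875; summing to 0.071566.
Dividing through by the total gives posterior P(urn A | data) = 0.34501, P(urn B | data) = 0.65499.
The predictive probability is P(purple next | data) = (1/3)(0.34501) + (1/2)(0.65499) = 0.4425.

0.4425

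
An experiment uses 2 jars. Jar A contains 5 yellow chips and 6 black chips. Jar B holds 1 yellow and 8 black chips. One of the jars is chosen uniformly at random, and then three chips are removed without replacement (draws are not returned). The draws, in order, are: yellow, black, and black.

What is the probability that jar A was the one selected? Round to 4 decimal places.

0.5769

For each hypothesis, P(data | H) works out to: P(data | jar A) = (5/11)(6/10)(5/9) = 5/33; P(data | jar B) = (1/9)(8/8)(7/7) = 1/9.
Weighting by the prior gives 1/2 · 5/33 = 5/66, 1/2 · 1/9 = 1/18; with total 13/99.
By Bayes' rule, P(jar A | data) = (5/66) / (13/99) = 15/26.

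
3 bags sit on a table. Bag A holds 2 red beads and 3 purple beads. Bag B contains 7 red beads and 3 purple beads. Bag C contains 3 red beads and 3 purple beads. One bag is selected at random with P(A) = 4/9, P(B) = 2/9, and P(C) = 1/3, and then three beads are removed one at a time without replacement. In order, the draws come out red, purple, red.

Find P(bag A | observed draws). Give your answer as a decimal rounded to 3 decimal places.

0.333

For each hypothesis, P(data | H) works out to: P(data | bag A) = (2/5)(3/4)(1/3) = 1/10; P(data | bag B) = (7/10)(3/9)(6/8) = 7/40; P(data | bag C) = (3/6)(3/5)(2/4) = 3/20.
Multiplying each by its prior: 4/9 · 1/10 = 2/45, 2/9 · 7/40 = 7/180, 1/3 · 3/20 = 1/20; these sum to 2/15.
So P(bag A | data) = (2/45) / (2/15) = 1/3.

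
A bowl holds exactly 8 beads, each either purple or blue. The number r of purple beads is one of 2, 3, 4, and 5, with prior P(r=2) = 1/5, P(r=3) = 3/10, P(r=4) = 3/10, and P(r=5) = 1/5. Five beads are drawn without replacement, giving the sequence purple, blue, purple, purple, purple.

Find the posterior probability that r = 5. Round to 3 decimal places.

Under each hypothesis, the probability of the observed sequence is: P(data | r = 2) = (2/8)(6/7)(1/6)(0/5) = 0; P(data | r = 3) = (3/8)(5/7)(2/6)(1/5)(0/4) = 0; P(data | r = 4) = (4/8)(4/7)(3/6)(2/5)(1/4) = 1/70; P(data | r = 5) = (5/8)(3/7)(4/6)(3/5)(2/4) = 3/56.
The prior-weighted likelihoods are 1/5 · 0 = 0, 3/10 · 0 = 0, 3/10 · 1/70 = 3/700, 1/5 · 3/56 = 3/280; these sum to 3/200.
So P(r = 5 | data) = (3/280) / (3/200) = 5/7.

0.714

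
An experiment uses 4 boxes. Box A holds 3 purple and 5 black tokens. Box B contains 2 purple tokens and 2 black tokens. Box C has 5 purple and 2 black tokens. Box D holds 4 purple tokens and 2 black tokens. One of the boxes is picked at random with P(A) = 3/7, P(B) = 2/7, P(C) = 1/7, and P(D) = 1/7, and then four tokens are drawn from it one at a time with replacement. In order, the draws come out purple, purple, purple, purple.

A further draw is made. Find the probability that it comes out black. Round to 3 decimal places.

The likelihood of the observed sequence under each hypothesis: P(data | box A) = (3/8)(3/8)(3/8)(3/8) = 0.019775; P(data | box B) = (2/4)(2/4)(2/4)(2/4) = 0.0625; P(data | box C) = (5/7)(5/7)(5/7)(5/7) = 0.26031; P(data | box D) = (4/6)(4/6)(4/6)(4/6) = 0.19753.
Multiplying each by its prior: 3/7 · 0.019775 = 0.0084752, 2/7 · 0.0625 = 0.017857, 1/7 · 0.26031 = 0.037187, 1/7 · 0.19753 = 0.028219; these sum to 0.091738.
Dividing through by the total gives posterior P(box A | data) = 0.092385, P(box B | data) = 0.19465, P(box C | data) = 0.40536, P(box D | data) = 0.3076.
Averaging over the posterior, P(black next | data) = (5/8)(0.092385) + (1/2)(0.19465) + (2/7)(0.40536) + (1/3)(0.3076) = 0.37342.

0.373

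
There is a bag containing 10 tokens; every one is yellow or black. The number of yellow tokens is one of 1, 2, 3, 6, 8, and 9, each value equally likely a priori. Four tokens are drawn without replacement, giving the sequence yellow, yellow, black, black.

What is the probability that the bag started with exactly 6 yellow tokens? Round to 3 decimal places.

0.431

The likelihood of the observed sequence under each hypothesis: P(data | r = 1) = (1/10)(0/9) = 0; P(data | r = 2) = (2/10)(1/9)(8/8)(7/7) = 0.022222; P(data | r = 3) = (3/10)(2/9)(7/8)(6/7) = 0.05; P(data | r = 6) = (6/10)(5/9)(4/8)(3/7) = 0.071429; P(data | r = 8) = (8/10)(7/9)(2/8)(1/7) = 0.022222; P(data | r = 9) = (9/10)(8/9)(1/8)(0/7) = 0.
Weighting by the prior gives 1/6 · 0 = 0, 1/6 · 0.022222 = 0.0037037, 1/6 · 0.05 = 0.0083333, 1/6 · 0.071429 = 0.011905, 1/6 · 0.022222 = 0.0037037, 1/6 · 0 = 0; summing to 0.027646.
By Bayes' rule, P(r = 6 | data) = (0.011905) / (0.027646) = 0.43062.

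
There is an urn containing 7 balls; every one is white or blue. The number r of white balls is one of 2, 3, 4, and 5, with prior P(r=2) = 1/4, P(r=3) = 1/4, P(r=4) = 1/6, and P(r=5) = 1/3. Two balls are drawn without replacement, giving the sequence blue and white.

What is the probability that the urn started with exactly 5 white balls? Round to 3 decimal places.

0.308

The likelihood of the observed sequence under each hypothesis: P(data | r = 2) = (5/7)(2/6) = 5/21; P(data | r = 3) = (4/7)(3/6) = 2/7; P(data | r = 4) = (3/7)(4/6) = 2/7; P(data | r = 5) = (2/7)(5/6) = 5/21.
The prior-weighted likelihoods are 1/4 · 5/21 = 5/84, 1/4 · 2/7 = 1/14, 1/6 · 2/7 = 1/21, 1/3 · 5/21 = 5/63; with total 65/252.
So P(r = 5 | data) = (5/63) / (65/252) = 4/13.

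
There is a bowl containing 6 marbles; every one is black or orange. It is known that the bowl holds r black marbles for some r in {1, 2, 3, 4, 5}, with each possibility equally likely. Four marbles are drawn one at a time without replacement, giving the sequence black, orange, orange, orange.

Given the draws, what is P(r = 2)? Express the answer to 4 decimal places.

Compute the likelihood of the observed sequence for each case: P(data | r = 1) = (1/6)(5/5)(4/4)(3/3) = 1/6; P(data | r = 2) = (2/6)(4/5)(3/4)(2/3) = 2/15; P(data | r = 3) = (3/6)(3/5)(2/4)(1/3) = 1/20; P(data | r = 4) = (4/6)(2/5)(1/4)(0/3) = 0; P(data | r = 5) = (5/6)(1/5)(0/4) = 0.
The prior-weighted likelihoods are 1/5 · 1/6 = 1/30, 1/5 · 2/15 = 2/75, 1/5 · 1/20 = 1/100, 1/5 · 0 = 0, 1/5 · 0 = 0; with total 7/100.
By Bayes' rule, P(r = 2 | data) = (2/75) / (7/100) = 8/21.

0.3810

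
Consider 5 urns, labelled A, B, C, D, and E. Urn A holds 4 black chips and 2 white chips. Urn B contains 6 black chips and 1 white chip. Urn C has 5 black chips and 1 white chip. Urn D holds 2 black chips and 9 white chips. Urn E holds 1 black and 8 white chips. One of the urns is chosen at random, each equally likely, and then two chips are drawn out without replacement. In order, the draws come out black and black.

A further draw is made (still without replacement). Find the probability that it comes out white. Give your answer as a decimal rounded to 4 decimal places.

Compute the likelihood of the observed sequence for each case: P(data | urn A) = (4/6)(3/5) = 0.4; P(data | urn B) = (6/7)(5/6) = 0.71429; P(data | urn C) = (5/6)(4/5) = 0.66667; P(data | urn D) = (2/11)(1/10) = 0.018182; P(data | urn E) = (1/9)(0/8) = 0.
The prior-weighted likelihoods are 1/5 · 0.4 = 0.08, 1/5 · 0.71429 = 0.14286, 1/5 · 0.66667 = 0.13333, 1/5 · 0.018182 = 0.0036364, 1/5 · 0 = 0; with total 0.35983.
The posterior is then P(urn A | data) = 0.22233, P(urn B | data) = 0.39702, P(urn C | data) = 0.37055, P(urn D | data) = 0.010106, P(urn E | data) = 0.
The predictive probability is P(white next | data) = (1/2)(0.22233) + (1/5)(0.39702) + (1/4)(0.37055) + (1)(0.010106) = 0.29331.

0.2933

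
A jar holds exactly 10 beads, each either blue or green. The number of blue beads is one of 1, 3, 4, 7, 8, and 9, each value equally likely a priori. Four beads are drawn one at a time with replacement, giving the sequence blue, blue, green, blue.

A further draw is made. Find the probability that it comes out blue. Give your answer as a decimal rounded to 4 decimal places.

For each hypothesis, P(data | H) works out to: P(data | r = 1) = (1/10)(1/10)(9/10)(1/10) = 0.0009; P(data | r = 3) = (3/10)(3/10)(7/10)(3/10) = 0.0189; P(data | r = 4) = (4/10)(4/10)(6/10)(4/10) = 0.0384; P(data | r = 7) = (7/10)(7/10)(3/10)(7/10) = 0.1029; P(data | r = 8) = (8/10)(8/10)(2/10)(8/10) = 0.1024; P(data | r = 9) = (9/10)(9/10)(1/10)(9/10) = 0.0729.
The prior-weighted likelihoods are 1/6 · 0.0009 = 0.00015, 1/6 · 0.0189 = 0.00315, 1/6 · 0.0384 = 0.0064, 1/6 · 0.1029 = 0.01715, 1/6 · 0.1024 = 0.017067, 1/6 · 0.0729 = 0.01215; summing to 0.056067.
Dividing through by the total gives posterior P(r = 1 | data) = 0.0026754, P(r = 3 | data) = 0.056183, P(r = 4 | data) = 0.11415, P(r = 7 | data) = 0.30589, P(r = 8 | data) = 0.3044, P(r = 9 | data) = 0.21671.
Averaging over the posterior, P(blue next | data) = (1/10)(0.0026754) + (3/10)(0.056183) + (2/5)(0.11415) + (7/10)(0.30589) + (4/5)(0.3044) + (9/10)(0.21671) = 0.71546.

0.7155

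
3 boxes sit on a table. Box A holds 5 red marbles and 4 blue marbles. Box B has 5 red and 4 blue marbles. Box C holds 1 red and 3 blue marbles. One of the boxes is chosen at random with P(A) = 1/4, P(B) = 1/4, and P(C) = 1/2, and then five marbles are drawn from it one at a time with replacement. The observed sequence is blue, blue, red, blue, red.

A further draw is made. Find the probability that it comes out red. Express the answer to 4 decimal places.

Compute the likelihood of the observed sequence for each case: P(data | box A) = (4/9)(4/9)(5/9)(4/9)(5/9) = 0.027096; P(data | box B) = (4/9)(4/9)(5/9)(4/9)(5/9) = 0.027096; P(data | box C) = (3/4)(3/4)(1/4)(3/4)(1/4) = 0.026367.
Weighting by the prior gives 1/4 · 0.027096 = 0.006774, 1/4 · 0.027096 = 0.006774, 1/2 · 0.026367 = 0.013184; with total 0.026732.
The posterior is then P(box A | data) = 0.25341, P(box B | data) = 0.25341, P(box C | data) = 0.49318.
Averaging over the posterior, P(red next | data) = (5/9)(0.25341) + (5/9)(0.25341) + (1/4)(0.49318) = 0.40486.

0.4049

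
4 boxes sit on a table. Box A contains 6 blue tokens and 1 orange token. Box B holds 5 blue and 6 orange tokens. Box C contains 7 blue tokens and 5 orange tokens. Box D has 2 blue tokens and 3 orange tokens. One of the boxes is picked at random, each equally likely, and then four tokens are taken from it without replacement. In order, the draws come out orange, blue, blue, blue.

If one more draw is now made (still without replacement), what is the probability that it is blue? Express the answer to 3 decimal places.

Compute the likelihood of the observed sequence for each case: P(data | box A) = (1/7)(6/6)(5/5)(4/4) = 0.14286; P(data | box B) = (6/11)(5/10)(4/9)(3/8) = 0.045455; P(data | box C) = (5/12)(7/11)(6/10)(5/9) = 0.088384; P(data | box D) = (3/5)(2/4)(1/3)(0/2) = 0.
The prior-weighted likelihoods are 1/4 · 0.14286 = 0.035714, 1/4 · 0.045455 = 0.011364, 1/4 · 0.088384 = 0.022096, 1/4 · 0 = 0; with total 0.069174.
Dividing through by the total gives posterior P(box A | data) = 0.5163, P(box B | data) = 0.16428, P(box C | data) = 0.31943, P(box D | data) = 0.
Averaging over the posterior, P(blue next | data) = (1)(0.5163) + (2/7)(0.16428) + (1/2)(0.31943) = 0.72295.

0.723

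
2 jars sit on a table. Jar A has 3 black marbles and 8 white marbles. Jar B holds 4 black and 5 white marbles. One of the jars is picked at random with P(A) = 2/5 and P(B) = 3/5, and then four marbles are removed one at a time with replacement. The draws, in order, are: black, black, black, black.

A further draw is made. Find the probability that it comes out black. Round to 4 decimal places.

Compute the likelihood of the observed sequence for each case: P(data | jar A) = (3/11)(3/11)(3/11)(3/11) = 0.0055324; P(data | jar B) = (4/9)(4/9)(4/9)(4/9) = 0.039018.
Weighting by the prior gives 2/5 · 0.0055324 = 0.002213, 3/5 · 0.039018 = 0.023411; summing to 0.025624.
Normalising, the posterior is P(jar A | data) = 0.086363, P(jar B | data) = 0.91364.
So P(black next | data) = Σ P(black next | H) P(H | data) = (3/11)(0.086363) + (4/9)(0.91364) = 0.42961.

0.4296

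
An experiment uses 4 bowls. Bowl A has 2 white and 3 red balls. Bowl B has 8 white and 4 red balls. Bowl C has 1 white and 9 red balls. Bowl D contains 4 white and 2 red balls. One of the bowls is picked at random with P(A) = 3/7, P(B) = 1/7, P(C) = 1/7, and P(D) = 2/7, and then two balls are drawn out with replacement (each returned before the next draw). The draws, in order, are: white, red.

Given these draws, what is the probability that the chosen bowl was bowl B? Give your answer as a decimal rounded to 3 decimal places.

0.150

Under each hypothesis, the probability of the observed sequence is: P(data | bowl A) = (2/5)(3/5) = 0.24; P(data | bowl B) = (8/12)(4/12) = 0.22222; P(data | bowl C) = (1/10)(9/10) = 0.09; P(data | bowl D) = (4/6)(2/6) = 0.22222.
Weighting by the prior gives 3/7 · 0.24 = 0.10286, 1/7 · 0.22222 = 0.031746, 1/7 · 0.09 = 0.012857, 2/7 · 0.22222 = 0.063492; with total 0.21095.
Therefore the posterior P(bowl B | data) = (0.031746) / (0.21095) = 0.15049.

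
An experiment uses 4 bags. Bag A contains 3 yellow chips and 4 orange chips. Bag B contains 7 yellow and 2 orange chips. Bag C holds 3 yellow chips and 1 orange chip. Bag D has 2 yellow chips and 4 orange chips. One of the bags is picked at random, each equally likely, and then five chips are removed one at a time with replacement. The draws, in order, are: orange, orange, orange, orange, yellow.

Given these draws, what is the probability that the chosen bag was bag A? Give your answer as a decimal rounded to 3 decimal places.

0.393

The likelihood of the observed sequence under each hypothesis: P(data | bag A) = (4/7)(4/7)(4/7)(4/7)(3/7) = 0.045695; P(data | bag B) = (2/9)(2/9)(2/9)(2/9)(7/9) = 0.0018967; P(data | bag C) = (1/4)(1/4)(1/4)(1/4)(3/4) = 0.0029297; P(data | bag D) = (4/6)(4/6)(4/6)(4/6)(2/6) = 0.065844.
Weighting by the prior gives 1/4 · 0.045695 = 0.011424, 1/4 · 0.0018967 = 0.00047418, 1/4 · 0.0029297 = 0.00073242, 1/4 · 0.065844 = 0.016461; with total 0.029091.
Therefore the posterior P(bag A | data) = (0.011424) / (0.029091) = 0.39269.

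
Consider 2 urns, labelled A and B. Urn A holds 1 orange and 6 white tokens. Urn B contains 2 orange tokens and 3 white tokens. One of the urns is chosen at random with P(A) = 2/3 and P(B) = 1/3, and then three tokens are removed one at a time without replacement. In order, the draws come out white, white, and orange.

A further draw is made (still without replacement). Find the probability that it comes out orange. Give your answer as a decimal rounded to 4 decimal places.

0.2059

Compute the likelihood of the observed sequence for each case: P(data | urn A) = (6/7)(5/6)(1/5) = 1/7; P(data | urn B) = (3/5)(2/4)(2/3) = 1/5.
The prior-weighted likelihoods are 2/3 · 1/7 = 2/21, 1/3 · 1/5 = 1/15; summing to 17/105.
Normalising, the posterior is P(urn A | data) = 10/17, P(urn B | data) = 7/17.
The predictive probability is P(orange next | data) = (0)(10/17) + (1/2)(7/17) = 7/34.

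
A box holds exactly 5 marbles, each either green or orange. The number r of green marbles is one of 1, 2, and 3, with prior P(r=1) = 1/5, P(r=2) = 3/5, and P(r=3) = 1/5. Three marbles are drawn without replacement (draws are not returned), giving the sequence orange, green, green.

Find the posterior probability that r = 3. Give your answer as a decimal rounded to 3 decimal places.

0.400

Under each hypothesis, the probability of the observed sequence is: P(data | r = 1) = (4/5)(1/4)(0/3) = 0; P(data | r = 2) = (3/5)(2/4)(1/3) = 1/10; P(data | r = 3) = (2/5)(3/4)(2/3) = 1/5.
The prior-weighted likelihoods are 1/5 · 0 = 0, 3/5 · 1/10 = 3/50, 1/5 · 1/5 = 1/25; these sum to 1/10.
Hence P(r = 3 | data) = (1/25) / (1/10) = 2/5.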